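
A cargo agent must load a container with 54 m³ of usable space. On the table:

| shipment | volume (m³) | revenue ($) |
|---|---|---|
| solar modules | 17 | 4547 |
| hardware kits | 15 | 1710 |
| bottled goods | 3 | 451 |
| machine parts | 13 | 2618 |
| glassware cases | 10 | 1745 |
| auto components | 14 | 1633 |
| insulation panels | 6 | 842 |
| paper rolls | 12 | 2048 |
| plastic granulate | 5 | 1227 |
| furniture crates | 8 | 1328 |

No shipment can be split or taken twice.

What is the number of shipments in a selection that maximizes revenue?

5

Optimal total is 11465.
solar modules + machine parts + glassware cases + plastic granulate + furniture crates hits 11465 at 53 m³.
All optima have 5 shipments.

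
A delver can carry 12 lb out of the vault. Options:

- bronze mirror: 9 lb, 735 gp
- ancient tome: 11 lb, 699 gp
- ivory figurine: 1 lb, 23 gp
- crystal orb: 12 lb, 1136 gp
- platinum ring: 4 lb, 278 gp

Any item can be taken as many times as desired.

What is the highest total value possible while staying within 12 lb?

1136

By value per lb: crystal orb 94.67, bronze mirror 81.67, platinum ring 69.50 lead.
Crystal orb uses 12 of the 12 lb and totals 1136.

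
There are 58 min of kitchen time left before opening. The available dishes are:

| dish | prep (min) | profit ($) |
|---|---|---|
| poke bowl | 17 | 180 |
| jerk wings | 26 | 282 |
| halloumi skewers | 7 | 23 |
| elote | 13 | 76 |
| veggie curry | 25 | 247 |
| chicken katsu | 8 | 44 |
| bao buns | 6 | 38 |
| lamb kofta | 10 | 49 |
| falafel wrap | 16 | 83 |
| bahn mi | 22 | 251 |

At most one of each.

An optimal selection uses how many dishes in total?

Optimal total is 582.
For example jerk wings + lamb kofta + bahn mi achieves it, using 58 min.
All optima have 3 dishes.

3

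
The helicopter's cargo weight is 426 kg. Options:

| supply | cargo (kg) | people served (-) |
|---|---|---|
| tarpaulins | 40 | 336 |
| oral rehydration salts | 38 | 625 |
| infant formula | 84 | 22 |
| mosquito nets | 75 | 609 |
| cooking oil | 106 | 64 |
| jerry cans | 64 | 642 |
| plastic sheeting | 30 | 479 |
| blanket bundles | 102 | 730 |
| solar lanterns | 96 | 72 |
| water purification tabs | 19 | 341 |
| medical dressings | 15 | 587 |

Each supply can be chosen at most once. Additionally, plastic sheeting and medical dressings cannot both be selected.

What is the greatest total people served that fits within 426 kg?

3870

Taking tarpaulins + oral rehydration salts + mosquito nets + jerry cans + blanket bundles + water purification tabs + medical dressings: 353 kg used, 3870 in people served.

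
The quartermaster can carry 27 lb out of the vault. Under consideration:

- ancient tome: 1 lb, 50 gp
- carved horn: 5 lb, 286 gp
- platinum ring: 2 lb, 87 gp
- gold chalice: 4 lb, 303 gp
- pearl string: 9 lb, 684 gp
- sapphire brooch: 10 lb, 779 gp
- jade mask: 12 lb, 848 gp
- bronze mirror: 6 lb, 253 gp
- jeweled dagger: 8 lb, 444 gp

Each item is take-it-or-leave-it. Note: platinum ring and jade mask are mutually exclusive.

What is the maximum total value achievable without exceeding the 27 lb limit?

Density check — sapphire brooch 77.90, pearl string 76.00, gold chalice 75.75, jade mask 70.67 are the best per lb.
Taking the top-ratio items first gives ancient tome + platinum ring + gold chalice + pearl string + sapphire brooch for 1903 (26 lb).
Replace platinum ring and pearl string with jade mask: the trade gains 77 net, giving 1980 at 27 lb.
No other feasible combination exceeds 1980.

1980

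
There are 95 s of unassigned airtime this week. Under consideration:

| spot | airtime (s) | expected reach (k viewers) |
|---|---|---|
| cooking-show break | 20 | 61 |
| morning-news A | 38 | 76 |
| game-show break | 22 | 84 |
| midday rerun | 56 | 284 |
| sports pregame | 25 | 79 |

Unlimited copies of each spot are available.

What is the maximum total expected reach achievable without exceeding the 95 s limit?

368

Taking game-show break + midday rerun: 78 s used, 368 in expected reach.
Every other selection either busts 95 s or fails to beat 368.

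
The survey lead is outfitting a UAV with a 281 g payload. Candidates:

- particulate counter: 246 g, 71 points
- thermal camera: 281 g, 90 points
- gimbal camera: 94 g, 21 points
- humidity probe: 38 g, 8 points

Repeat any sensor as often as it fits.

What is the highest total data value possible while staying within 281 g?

90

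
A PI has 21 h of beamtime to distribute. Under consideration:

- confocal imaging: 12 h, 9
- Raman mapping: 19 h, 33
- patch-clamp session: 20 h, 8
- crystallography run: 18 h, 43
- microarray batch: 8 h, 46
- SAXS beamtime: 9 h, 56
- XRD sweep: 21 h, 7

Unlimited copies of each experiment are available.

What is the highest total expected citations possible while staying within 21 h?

112

Density check — SAXS beamtime 6.22, microarray batch 5.75, crystallography run 2.39, Raman mapping 1.74 are the best per h.
Best packing: 2×SAXS beamtime — 18 h, 112 total.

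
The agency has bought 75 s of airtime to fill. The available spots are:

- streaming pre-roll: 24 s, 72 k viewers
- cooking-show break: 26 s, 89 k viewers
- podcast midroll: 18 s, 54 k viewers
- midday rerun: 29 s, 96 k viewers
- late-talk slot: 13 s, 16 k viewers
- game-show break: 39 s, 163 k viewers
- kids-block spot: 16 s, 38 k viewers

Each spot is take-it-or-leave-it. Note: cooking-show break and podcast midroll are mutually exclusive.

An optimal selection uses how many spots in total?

2

Best achievable expected reach is 259.
For example midday rerun + game-show break achieves it, using 68 s.
Any selection reaching 259 contains exactly 2 spots.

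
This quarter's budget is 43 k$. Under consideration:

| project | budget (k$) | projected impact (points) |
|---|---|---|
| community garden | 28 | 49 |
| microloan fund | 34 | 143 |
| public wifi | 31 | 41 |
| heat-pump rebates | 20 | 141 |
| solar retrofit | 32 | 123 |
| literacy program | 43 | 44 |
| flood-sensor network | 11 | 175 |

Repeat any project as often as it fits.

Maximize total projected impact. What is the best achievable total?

525

Density check — flood-sensor network 15.91, heat-pump rebates 7.05, microloan fund 4.21 are the best per k$.
Best packing: 3×flood-sensor network — 33 k$, 525 total.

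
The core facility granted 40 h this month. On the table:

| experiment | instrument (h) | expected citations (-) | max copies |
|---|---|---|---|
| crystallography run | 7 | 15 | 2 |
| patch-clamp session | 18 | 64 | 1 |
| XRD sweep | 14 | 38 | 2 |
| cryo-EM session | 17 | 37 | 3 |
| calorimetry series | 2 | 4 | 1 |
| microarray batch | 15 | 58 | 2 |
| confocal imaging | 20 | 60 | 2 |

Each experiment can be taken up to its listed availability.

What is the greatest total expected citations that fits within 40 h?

Ranking by ratio (expected citations/h): microarray batch 3.87, patch-clamp session 3.56, confocal imaging 3.00, XRD sweep 2.71.
A density-first pass picks crystallography run + calorimetry series + 2×microarray batch — 135 at 39 h.
Dropping calorimetry series and microarray batch frees 17 h; slotting in patch-clamp session (18 h) lifts the total to 137 at 40 h.
Every other selection either busts 40 h or exceeds an availability limit or fails to beat 137.

137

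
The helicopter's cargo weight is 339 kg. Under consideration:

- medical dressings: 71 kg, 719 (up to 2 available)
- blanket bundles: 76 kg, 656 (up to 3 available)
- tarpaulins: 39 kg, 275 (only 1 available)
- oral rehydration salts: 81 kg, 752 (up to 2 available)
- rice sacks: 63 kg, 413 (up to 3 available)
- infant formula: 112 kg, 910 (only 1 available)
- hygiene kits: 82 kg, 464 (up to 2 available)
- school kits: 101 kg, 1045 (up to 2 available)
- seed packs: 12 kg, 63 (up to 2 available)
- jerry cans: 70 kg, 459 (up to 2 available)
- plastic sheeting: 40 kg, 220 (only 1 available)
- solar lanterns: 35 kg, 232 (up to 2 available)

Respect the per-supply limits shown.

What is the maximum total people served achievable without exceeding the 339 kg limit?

3298

By people served per kg: school kits 10.35, medical dressings 10.13, oral rehydration salts 9.28 lead.
Taking the top-ratio supplies first gives medical dressings + tarpaulins + 2×school kits + 2×seed packs for 3210 (336 kg).
Reworking the packing: 2×medical dressings + oral rehydration salts + school kits + seed packs uses 336 kg and improves the total to 3298.
No other feasible combination exceeds 3298.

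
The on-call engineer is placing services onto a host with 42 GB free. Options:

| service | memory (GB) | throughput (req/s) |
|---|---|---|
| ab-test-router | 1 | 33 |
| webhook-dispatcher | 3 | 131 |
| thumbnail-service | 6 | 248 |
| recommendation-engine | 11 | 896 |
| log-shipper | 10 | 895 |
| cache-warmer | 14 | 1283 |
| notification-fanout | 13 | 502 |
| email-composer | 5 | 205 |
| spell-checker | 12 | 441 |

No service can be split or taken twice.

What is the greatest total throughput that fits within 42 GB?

By throughput per GB: cache-warmer 91.64, log-shipper 89.50, recommendation-engine 81.45 lead.
Taking the top-ratio services first gives ab-test-router + webhook-dispatcher + recommendation-engine + log-shipper + cache-warmer for 3238 (39 GB).
The 3 GB tied up in webhook-dispatcher is better spent on thumbnail-service — total rises to 3355 (42 GB).

3355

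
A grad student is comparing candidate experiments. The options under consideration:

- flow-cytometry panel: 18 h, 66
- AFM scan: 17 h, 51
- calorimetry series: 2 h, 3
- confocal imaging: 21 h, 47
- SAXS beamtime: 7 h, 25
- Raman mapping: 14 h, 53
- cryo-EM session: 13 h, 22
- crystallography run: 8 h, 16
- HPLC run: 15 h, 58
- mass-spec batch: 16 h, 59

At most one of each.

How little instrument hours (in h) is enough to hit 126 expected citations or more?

35

Minimise h subject to total expected citations ≥ 126.
flow-cytometry panel + calorimetry series + HPLC run: 127 expected citations at 35 h.
Below 35 h the best achievable stays under 126.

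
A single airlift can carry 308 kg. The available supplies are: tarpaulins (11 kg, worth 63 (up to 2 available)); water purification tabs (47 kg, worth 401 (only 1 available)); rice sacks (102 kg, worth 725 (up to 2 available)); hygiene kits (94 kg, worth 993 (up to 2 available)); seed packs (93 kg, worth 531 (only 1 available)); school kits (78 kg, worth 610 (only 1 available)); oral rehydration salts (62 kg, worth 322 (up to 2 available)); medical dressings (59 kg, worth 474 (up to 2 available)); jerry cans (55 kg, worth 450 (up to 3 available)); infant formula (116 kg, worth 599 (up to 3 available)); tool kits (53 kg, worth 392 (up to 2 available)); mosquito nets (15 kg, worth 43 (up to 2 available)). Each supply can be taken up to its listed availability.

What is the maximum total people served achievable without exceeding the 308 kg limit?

2934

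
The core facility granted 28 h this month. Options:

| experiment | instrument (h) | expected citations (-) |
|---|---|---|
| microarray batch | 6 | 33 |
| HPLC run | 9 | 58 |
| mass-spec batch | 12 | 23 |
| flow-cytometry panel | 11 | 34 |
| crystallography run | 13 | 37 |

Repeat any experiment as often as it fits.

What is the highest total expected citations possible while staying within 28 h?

174

By expected citations per h: HPLC run 6.44, microarray batch 5.50, flow-cytometry panel 3.09 lead.
3×HPLC run uses 27 of the 28 h and totals 174.
Nothing else within 28 h beats 174.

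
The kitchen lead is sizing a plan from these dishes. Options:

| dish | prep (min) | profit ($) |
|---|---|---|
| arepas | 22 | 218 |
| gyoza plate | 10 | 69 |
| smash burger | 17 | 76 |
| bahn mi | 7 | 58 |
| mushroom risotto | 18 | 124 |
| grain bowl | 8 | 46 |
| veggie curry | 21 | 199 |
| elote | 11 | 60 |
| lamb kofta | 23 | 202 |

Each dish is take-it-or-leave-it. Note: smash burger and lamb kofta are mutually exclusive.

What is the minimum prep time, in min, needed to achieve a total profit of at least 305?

37

Minimise min subject to total profit ≥ 305.
arepas + bahn mi + grain bowl reaches 322 using 37 min.
No combination under 37 min hits 305.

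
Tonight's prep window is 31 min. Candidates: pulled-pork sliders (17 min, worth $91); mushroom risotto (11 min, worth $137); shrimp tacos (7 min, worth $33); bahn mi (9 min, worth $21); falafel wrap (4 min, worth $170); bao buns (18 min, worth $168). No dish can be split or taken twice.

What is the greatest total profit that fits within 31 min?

A density-first pass picks mushroom risotto + shrimp tacos + bahn mi + falafel wrap — 361 at 31 min.
Dropping mushroom risotto and bahn mi frees 20 min; slotting in bao buns (18 min) lifts the total to 371 at 29 min.
No other feasible combination exceeds 371.

371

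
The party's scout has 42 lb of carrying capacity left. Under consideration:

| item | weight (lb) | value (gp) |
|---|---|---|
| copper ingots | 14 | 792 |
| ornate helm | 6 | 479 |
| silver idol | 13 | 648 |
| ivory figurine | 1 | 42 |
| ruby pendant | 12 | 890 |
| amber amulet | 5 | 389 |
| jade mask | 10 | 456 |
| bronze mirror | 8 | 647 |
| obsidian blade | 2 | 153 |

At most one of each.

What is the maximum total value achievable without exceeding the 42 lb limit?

2961

Filling by ratio: ornate helm + ivory figurine + ruby pendant + amber amulet + bronze mirror + obsidian blade for 2600, with 8 lb left unused.
Replace ivory figurine and amber amulet with copper ingots: the trade gains 361 net, giving 2961 at 42 lb.
No other feasible combination exceeds 2961.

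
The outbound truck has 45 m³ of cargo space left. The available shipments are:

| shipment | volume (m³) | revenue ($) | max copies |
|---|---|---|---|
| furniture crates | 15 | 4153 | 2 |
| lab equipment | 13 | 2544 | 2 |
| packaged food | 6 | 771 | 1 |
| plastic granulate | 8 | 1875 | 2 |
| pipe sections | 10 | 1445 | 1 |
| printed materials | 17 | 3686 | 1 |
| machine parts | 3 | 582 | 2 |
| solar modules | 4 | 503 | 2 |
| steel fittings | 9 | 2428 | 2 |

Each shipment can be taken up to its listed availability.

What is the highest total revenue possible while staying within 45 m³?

11898

Best packing: 2×furniture crates + 2×machine parts + steel fittings — 45 m³, 11898 total.
That's the maximum — no swap from here does better than 11898.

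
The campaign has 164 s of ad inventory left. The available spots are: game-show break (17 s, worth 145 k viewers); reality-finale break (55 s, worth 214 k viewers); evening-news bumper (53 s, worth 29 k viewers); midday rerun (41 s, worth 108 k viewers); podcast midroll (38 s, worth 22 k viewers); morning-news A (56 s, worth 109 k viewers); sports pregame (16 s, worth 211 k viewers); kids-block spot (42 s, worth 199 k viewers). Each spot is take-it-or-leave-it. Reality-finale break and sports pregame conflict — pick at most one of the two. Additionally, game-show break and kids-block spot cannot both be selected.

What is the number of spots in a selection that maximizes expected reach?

4

Best achievable expected reach is 627.
midday rerun + morning-news A + sports pregame + kids-block spot hits 627 at 155 s.
Any selection reaching 627 contains exactly 4 spots.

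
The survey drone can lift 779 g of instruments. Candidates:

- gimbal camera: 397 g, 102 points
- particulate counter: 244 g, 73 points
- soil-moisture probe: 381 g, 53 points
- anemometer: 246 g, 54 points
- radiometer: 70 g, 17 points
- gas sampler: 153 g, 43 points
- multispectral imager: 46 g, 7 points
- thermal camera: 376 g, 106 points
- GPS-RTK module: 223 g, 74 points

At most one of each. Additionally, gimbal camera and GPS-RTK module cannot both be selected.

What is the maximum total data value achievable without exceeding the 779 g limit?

223

By data value per g: GPS-RTK module 0.33, particulate counter 0.30, thermal camera 0.28 lead.
Greedy by ratio would take particulate counter + radiometer + gas sampler + multispectral imager + GPS-RTK module: 736 g used, total 214.
The 360 g tied up in particulate counter and radiometer and multispectral imager is better spent on thermal camera — total rises to 223 (752 g).
The closest alternative, particulate counter + gas sampler + thermal camera, reaches only 222.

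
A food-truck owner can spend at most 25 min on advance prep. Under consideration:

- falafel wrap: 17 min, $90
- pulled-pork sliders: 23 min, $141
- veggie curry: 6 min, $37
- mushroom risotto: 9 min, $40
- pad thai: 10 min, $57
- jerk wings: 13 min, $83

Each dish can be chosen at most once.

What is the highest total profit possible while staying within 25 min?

A density-first pass picks veggie curry + jerk wings — 120 at 19 min.
The 19 min tied up in veggie curry and jerk wings is better spent on pulled-pork sliders — total rises to 141 (23 min).
Every other selection either busts 25 min or fails to beat 141.

141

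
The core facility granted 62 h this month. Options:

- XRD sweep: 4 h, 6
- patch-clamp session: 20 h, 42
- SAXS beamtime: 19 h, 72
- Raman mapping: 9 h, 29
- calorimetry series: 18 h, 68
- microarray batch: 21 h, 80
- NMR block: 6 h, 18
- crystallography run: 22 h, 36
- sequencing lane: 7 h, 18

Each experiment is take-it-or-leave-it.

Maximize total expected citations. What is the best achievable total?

Best packing: XRD sweep + SAXS beamtime + calorimetry series + microarray batch — 62 h, 226 total.

226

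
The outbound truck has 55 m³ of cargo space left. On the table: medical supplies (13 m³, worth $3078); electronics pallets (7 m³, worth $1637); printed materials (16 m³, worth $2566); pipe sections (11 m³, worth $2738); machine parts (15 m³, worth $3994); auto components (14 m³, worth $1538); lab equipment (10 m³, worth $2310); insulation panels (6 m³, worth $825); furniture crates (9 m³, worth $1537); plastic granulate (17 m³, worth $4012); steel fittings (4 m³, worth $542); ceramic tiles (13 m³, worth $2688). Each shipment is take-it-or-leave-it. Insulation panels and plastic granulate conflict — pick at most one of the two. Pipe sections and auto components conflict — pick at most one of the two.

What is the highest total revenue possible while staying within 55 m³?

13394

Taking the top-ratio shipments first gives medical supplies + electronics pallets + pipe sections + machine parts + furniture crates for 12984 (55 m³).
Reworking the packing: medical supplies + machine parts + lab equipment + plastic granulate uses 55 m³ and improves the total to 13394.
That's the maximum — no feasible swap from here does better than 13394.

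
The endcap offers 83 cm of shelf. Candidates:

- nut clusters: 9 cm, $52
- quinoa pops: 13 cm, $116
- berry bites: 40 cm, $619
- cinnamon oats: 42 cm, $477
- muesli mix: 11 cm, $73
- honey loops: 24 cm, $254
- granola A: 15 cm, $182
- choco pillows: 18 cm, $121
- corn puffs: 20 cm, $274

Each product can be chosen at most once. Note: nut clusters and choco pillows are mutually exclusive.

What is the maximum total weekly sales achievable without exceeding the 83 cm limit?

Density check — berry bites 15.47, corn puffs 13.70, granola A 12.13, cinnamon oats 11.36 are the best per cm.
Taking the top-ratio products first gives berry bites + granola A + corn puffs for 1075 (75 cm).
Dropping granola A and corn puffs frees 35 cm; slotting in cinnamon oats (42 cm) lifts the total to 1096 at 82 cm.
An exhaustive check of the 512 subsets confirms 1096.

1096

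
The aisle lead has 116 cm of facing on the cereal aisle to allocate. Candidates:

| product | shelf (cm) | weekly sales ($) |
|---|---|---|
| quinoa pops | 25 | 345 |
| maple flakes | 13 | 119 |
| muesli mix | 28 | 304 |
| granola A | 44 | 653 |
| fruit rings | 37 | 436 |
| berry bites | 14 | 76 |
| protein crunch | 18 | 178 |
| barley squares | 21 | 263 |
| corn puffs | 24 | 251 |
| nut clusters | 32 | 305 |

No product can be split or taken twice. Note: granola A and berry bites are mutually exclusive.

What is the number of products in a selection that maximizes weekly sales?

4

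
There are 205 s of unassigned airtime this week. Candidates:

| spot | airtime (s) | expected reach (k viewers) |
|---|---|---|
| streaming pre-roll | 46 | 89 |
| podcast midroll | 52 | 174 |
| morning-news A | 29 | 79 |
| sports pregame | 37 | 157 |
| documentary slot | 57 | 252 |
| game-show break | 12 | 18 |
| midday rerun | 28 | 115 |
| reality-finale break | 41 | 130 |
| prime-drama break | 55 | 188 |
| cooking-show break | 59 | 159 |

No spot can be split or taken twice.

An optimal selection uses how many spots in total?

5

Best achievable expected reach is 777.
One optimal bundle: podcast midroll + morning-news A + sports pregame + documentary slot + midday rerun (203 s).
Any selection reaching 777 contains exactly 5 spots.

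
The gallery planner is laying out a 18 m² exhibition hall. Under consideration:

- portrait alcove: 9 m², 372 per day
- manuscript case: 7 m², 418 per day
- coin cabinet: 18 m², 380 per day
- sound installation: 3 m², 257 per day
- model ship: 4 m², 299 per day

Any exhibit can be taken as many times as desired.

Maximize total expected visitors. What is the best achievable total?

1542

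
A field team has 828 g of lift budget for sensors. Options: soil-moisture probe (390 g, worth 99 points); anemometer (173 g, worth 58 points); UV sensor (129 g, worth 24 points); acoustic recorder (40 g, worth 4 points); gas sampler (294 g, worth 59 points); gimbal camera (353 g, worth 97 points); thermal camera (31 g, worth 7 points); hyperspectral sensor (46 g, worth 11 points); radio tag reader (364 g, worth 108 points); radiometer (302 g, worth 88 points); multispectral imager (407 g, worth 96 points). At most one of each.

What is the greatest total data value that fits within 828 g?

A density-first pass picks anemometer + UV sensor + acoustic recorder + thermal camera + hyperspectral sensor + radio tag reader — 212 at 783 g.
Using the slack differently, anemometer + gimbal camera + radiometer comes to 243 at 828 g.
Every other selection either busts 828 g or fails to beat 243.

243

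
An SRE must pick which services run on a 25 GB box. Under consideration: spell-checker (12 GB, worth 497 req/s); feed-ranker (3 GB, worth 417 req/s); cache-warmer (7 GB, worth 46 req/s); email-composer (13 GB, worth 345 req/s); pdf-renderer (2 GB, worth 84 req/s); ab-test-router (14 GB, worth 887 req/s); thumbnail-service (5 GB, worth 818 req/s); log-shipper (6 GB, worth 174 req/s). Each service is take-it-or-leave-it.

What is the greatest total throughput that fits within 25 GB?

2206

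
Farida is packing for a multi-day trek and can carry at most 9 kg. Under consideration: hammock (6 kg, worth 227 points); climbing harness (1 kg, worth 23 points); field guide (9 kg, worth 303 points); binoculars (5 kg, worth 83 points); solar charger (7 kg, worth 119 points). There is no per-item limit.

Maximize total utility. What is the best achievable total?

A density-first pass picks hammock + 3×climbing harness — 296 at 9 kg.
Replace hammock and 3×climbing harness with field guide: the trade gains 7 net, giving 303 at 9 kg.

303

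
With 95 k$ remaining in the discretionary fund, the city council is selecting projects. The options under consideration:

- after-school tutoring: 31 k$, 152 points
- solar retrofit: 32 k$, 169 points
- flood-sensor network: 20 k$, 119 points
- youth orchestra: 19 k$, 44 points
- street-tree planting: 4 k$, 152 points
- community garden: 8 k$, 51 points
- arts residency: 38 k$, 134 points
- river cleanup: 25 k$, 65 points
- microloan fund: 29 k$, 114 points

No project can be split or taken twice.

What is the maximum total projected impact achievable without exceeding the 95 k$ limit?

Taking after-school tutoring + solar retrofit + flood-sensor network + street-tree planting + community garden: 95 k$ used, 643 in projected impact.

643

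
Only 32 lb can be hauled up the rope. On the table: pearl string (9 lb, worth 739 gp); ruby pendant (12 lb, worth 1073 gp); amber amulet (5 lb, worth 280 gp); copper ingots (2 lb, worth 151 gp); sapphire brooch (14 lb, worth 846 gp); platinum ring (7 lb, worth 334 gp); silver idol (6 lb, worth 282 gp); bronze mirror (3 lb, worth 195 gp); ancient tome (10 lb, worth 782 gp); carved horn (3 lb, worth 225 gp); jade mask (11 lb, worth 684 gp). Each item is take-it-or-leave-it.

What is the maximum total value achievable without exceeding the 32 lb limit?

Best packing: pearl string + ruby pendant + ancient tome — 31 lb, 2594 total.
An exhaustive check of the 2048 subsets confirms 2594.

2594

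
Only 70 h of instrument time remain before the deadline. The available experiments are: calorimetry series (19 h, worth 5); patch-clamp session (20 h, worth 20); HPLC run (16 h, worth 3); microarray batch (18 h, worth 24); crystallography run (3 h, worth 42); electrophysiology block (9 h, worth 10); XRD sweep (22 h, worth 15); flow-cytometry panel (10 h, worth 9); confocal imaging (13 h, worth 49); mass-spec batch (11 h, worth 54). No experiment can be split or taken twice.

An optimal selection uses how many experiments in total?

5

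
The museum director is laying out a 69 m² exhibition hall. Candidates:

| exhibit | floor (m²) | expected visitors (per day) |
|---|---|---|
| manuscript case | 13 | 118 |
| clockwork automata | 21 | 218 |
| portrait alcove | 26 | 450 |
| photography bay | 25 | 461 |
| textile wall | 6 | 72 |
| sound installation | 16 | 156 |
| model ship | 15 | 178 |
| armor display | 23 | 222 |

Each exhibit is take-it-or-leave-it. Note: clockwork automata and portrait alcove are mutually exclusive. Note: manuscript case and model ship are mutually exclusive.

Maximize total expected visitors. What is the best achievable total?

1089

Ranking by ratio (expected visitors/m²): photography bay 18.44, portrait alcove 17.31, textile wall 12.00.
A density-first pass picks portrait alcove + photography bay + textile wall — 983 at 57 m².
The 6 m² tied up in textile wall is better spent on model ship — total rises to 1089 (66 m²).
Every other selection either busts 69 m² or breaks a pairing rule or fails to beat 1089.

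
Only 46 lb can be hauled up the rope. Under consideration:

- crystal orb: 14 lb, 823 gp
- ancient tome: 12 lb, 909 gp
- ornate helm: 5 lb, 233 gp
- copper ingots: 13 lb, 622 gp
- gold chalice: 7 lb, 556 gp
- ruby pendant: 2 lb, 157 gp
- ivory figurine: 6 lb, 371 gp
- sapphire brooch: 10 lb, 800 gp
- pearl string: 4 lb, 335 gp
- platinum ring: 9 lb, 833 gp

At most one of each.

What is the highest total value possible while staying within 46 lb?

3626

By value per lb: platinum ring 92.56, pearl string 83.75, sapphire brooch 80.00 lead.
Filling by ratio: ancient tome + gold chalice + ruby pendant + sapphire brooch + pearl string + platinum ring for 3590, with 2 lb left unused.
The 4 lb tied up in pearl string is better spent on ivory figurine — total rises to 3626 (46 lb).
Nothing else within 46 lb beats 3626.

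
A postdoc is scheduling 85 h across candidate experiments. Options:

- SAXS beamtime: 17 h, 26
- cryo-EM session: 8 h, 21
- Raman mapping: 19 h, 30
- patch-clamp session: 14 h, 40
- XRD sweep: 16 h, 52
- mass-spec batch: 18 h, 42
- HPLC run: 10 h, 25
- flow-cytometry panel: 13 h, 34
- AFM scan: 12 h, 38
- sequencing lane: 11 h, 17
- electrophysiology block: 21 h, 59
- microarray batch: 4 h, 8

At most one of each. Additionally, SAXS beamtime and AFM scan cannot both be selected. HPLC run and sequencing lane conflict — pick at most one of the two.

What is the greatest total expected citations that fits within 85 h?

244

Cryo-EM session + patch-clamp session + XRD sweep + flow-cytometry panel + AFM scan + electrophysiology block uses 84 of the 85 h and totals 244.
Every other selection either busts 85 h or breaks a pairing rule or fails to beat 244.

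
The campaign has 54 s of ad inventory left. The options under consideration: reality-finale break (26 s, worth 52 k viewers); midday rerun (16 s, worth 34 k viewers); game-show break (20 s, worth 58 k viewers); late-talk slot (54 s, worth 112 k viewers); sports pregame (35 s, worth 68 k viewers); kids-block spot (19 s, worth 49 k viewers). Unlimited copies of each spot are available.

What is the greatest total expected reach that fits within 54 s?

Ranking by ratio (expected reach/s): game-show break 2.90, kids-block spot 2.58, midday rerun 2.12, late-talk slot 2.07.
A density-first pass picks 2×game-show break — 116 at 40 s.
Replace 2×game-show break with midday rerun + 2×kids-block spot: the trade gains 16 net, giving 132 at 54 s.
That's the maximum — no swap from here does better than 132.

132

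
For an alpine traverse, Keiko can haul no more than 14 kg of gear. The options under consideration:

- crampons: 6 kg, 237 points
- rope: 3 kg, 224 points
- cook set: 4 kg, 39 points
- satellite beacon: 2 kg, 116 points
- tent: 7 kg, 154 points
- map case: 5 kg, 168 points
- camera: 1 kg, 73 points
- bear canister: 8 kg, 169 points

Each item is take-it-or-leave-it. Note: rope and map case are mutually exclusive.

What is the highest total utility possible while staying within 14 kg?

Ranking by ratio (utility/kg): rope 74.67, camera 73.00, satellite beacon 58.00.
The ratio ordering already packs tightly: crampons + rope + satellite beacon + camera, 12 kg, 650.
An exhaustive check of the 256 subsets confirms 650.

650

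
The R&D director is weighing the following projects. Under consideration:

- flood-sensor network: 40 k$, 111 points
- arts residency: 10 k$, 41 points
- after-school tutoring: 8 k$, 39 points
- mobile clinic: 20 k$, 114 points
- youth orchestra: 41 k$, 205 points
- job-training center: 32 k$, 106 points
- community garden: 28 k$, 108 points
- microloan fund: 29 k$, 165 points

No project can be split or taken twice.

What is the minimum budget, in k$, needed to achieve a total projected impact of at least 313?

57

Minimise k$ subject to total projected impact ≥ 313.
Taking after-school tutoring + mobile clinic + microloan fund gives 318 (≥ 313) for 57 k$.
No combination under 57 k$ hits 313.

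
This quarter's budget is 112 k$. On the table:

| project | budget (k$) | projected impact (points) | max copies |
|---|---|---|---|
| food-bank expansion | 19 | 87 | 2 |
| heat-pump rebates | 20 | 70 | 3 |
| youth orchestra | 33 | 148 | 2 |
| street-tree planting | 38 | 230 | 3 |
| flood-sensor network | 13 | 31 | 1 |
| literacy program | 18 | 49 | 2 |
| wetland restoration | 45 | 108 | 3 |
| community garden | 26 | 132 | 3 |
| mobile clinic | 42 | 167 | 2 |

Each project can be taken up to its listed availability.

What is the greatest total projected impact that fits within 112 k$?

Ranking by ratio (projected impact/k$): street-tree planting 6.05, community garden 5.08, food-bank expansion 4.58, youth orchestra 4.48.
Filling by ratio: 2×street-tree planting + community garden for 592, with 10 k$ left unused.
The 26 k$ tied up in community garden is better spent on youth orchestra — total rises to 608 (109 k$).

608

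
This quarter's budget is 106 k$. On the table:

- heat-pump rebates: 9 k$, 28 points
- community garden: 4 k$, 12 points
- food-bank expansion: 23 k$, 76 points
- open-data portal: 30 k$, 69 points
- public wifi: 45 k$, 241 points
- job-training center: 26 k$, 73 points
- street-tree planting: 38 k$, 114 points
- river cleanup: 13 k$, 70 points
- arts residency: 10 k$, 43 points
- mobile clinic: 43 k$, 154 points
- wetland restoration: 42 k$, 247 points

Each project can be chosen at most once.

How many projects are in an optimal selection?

4

Optimal total is 570.
One optimal bundle: community garden + public wifi + river cleanup + wetland restoration (104 k$).
All optima have 4 projects.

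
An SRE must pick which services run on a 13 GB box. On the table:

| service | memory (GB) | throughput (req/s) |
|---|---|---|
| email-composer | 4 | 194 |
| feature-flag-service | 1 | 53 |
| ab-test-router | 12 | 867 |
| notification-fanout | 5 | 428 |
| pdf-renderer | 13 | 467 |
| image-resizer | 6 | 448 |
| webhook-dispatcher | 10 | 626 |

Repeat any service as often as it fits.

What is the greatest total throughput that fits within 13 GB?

1015

Best packing: 3×feature-flag-service + 2×notification-fanout — 13 GB, 1015 total.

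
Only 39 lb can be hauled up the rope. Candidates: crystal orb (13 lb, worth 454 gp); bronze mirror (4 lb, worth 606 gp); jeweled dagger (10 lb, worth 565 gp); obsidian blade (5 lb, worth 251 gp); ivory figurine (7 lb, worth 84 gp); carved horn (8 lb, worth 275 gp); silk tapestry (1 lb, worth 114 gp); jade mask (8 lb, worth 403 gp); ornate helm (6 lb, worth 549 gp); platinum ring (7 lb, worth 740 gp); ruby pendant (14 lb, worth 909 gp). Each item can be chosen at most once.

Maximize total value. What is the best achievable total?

Filling by ratio: bronze mirror + obsidian blade + silk tapestry + ornate helm + platinum ring + ruby pendant for 3169, with 2 lb left unused.
Replace obsidian blade and silk tapestry with jade mask: the trade gains 38 net, giving 3207 at 39 lb.
Nothing else within 39 lb beats 3207.

3207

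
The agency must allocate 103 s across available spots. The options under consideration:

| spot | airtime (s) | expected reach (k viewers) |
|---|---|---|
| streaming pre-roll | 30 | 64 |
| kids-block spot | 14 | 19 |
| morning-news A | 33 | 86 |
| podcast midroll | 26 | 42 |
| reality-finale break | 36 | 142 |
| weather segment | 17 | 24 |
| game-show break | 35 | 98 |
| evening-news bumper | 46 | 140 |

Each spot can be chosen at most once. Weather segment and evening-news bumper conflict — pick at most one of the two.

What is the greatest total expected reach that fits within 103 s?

304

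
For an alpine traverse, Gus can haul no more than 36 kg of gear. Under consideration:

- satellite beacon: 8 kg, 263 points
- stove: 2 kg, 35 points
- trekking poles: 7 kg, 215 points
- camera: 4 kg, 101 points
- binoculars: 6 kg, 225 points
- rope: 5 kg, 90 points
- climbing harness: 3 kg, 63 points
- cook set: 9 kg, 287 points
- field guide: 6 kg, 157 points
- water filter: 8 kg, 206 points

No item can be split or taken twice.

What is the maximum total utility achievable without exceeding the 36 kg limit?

Best packing: satellite beacon + trekking poles + binoculars + cook set + field guide — 36 kg, 1147 total.
An exhaustive check of the 1024 subsets confirms 1147.

1147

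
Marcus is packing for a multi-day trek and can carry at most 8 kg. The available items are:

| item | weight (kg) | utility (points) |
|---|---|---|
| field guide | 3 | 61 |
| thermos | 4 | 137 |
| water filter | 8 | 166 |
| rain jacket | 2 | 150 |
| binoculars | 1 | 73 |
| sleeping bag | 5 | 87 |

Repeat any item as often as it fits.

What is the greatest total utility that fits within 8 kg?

600

Taking 4×rain jacket: 8 kg used, 600 in utility.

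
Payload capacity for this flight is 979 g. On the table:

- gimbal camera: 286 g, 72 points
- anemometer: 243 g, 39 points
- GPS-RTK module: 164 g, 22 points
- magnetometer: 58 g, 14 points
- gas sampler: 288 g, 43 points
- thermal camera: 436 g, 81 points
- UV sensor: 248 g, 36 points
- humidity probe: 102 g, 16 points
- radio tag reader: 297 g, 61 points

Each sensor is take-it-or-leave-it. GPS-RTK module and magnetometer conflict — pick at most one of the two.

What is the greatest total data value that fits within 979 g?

Density check — gimbal camera 0.25, magnetometer 0.24, radio tag reader 0.21, thermal camera 0.19 are the best per g.
Greedy by ratio would take gimbal camera + anemometer + magnetometer + radio tag reader: 884 g used, total 186.
Dropping magnetometer and radio tag reader frees 355 g; slotting in thermal camera (436 g) lifts the total to 192 at 965 g.
Gimbal camera + gas sampler + humidity probe + radio tag reader matches that 192 at 973 g; no feasible combination exceeds it.

192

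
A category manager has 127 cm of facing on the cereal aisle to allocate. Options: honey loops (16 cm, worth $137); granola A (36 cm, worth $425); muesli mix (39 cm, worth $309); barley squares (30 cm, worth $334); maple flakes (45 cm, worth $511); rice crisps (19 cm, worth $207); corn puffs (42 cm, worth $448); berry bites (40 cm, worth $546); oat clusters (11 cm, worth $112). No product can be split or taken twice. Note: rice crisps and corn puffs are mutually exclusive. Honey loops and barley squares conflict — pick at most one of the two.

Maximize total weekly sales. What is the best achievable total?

1512

A density-first pass picks granola A + maple flakes + berry bites — 1482 at 121 cm.
Replace maple flakes with barley squares + rice crisps: the trade gains 30 net, giving 1512 at 125 cm.
Next best is maple flakes + corn puffs + berry bites at 1505 (127 cm) — short by 7.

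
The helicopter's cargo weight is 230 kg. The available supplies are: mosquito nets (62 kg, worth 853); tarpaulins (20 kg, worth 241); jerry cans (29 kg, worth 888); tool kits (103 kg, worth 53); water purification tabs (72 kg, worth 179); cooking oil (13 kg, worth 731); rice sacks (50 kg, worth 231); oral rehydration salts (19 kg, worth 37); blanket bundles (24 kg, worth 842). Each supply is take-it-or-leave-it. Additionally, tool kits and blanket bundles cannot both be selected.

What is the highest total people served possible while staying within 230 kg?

Ranking by ratio (people served/kg): cooking oil 56.23, blanket bundles 35.08, jerry cans 30.62.
Best packing: mosquito nets + tarpaulins + jerry cans + cooking oil + rice sacks + oral rehydration salts + blanket bundles — 217 kg, 3823 total.
No other feasible combination exceeds 3823.

3823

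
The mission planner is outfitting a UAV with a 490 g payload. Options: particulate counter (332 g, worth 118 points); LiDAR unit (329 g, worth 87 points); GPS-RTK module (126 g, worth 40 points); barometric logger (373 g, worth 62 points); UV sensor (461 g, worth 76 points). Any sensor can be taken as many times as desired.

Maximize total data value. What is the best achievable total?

158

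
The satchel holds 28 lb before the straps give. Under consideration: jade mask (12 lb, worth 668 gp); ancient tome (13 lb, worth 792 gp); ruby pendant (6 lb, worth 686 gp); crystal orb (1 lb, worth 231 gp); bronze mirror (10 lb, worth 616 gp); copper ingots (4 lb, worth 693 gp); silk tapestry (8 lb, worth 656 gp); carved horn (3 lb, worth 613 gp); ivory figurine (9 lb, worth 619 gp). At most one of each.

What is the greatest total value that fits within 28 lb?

3015

A density-first pass picks ruby pendant + crystal orb + copper ingots + silk tapestry + carved horn — 2879 at 22 lb.
Dropping silk tapestry frees 8 lb; slotting in ancient tome (13 lb) lifts the total to 3015 at 27 lb.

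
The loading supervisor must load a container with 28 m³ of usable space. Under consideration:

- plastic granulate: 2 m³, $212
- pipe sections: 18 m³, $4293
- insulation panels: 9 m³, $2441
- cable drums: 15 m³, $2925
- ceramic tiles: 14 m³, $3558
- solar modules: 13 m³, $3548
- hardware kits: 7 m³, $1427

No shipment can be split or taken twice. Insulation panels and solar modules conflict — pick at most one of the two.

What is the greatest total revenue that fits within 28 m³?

7106

Ceramic tiles + solar modules uses 27 of the 28 m³ and totals 7106.
Every other selection either busts 28 m³ or breaks a pairing rule or fails to beat 7106.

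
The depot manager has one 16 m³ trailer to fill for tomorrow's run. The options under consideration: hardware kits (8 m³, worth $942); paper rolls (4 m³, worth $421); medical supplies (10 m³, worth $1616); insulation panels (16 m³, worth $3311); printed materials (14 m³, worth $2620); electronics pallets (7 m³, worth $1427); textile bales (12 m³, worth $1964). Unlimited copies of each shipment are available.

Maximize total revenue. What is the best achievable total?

3311

Density check — insulation panels 206.94, electronics pallets 203.86, printed materials 187.14 are the best per m³.
The ratio ordering already packs tightly: insulation panels, 16 m³, 3311.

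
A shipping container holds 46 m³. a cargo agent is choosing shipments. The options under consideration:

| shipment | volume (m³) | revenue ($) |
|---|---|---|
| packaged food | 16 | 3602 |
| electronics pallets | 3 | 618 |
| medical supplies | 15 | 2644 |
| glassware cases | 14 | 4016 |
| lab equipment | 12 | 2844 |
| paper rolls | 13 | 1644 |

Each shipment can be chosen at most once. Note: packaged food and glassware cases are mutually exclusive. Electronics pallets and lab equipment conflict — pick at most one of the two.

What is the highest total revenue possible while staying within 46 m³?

9504

Density check — glassware cases 286.86, lab equipment 237.00, packaged food 225.12 are the best per m³.
Medical supplies + glassware cases + lab equipment uses 41 of the 46 m³ and totals 9504.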